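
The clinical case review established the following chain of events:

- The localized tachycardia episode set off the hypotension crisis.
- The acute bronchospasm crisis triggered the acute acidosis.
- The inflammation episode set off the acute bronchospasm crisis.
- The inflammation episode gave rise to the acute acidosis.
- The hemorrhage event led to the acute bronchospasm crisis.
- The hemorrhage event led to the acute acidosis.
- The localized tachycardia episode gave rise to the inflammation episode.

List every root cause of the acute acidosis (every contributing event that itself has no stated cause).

Tracing upstream from the acute acidosis: the acute acidosis ← the hemorrhage event.
A separate upstream branch: the acute acidosis ← the inflammation episode ← the localized tachycardia episode.
Each of those chain origins has no stated cause.

the hemorrhage event, the localized tachycardia episode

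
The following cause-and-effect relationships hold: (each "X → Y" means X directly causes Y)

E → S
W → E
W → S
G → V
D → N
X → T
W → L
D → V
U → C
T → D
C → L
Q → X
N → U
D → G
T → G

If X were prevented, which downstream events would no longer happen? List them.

Downstream of X: T, D, G, N, V, U, C, L.
Of those, still caused via another path: L.
The remainder have no surviving cause.

C, D, G, N, T, U, V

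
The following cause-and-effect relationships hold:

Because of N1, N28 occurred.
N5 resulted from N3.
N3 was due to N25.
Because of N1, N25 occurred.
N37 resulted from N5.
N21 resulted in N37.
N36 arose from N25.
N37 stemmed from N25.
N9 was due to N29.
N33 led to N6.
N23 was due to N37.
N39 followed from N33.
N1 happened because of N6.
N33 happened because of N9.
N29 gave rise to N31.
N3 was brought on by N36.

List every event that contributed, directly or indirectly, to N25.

Immediate cause of N25: N1.
Further upstream: N29, N9, N33, N6.

N1, N29, N33, N6, N9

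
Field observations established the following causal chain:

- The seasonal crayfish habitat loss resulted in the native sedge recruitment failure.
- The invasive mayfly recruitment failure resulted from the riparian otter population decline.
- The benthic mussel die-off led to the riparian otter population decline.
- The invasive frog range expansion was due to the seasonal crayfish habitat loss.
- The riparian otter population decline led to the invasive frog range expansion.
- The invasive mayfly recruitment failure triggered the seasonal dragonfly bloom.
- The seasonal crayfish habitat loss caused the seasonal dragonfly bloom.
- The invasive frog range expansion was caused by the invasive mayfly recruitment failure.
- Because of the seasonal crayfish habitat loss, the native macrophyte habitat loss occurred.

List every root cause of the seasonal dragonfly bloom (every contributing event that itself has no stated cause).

Tracing upstream from the seasonal dragonfly bloom: the seasonal dragonfly bloom ← the seasonal crayfish habitat loss.
A separate upstream branch: the seasonal dragonfly bloom ← the invasive mayfly recruitment failure ← the riparian otter population decline ← the benthic mussel die-off.
Each of those chain origins has no stated cause.

the benthic mussel die-off, the seasonal crayfish habitat loss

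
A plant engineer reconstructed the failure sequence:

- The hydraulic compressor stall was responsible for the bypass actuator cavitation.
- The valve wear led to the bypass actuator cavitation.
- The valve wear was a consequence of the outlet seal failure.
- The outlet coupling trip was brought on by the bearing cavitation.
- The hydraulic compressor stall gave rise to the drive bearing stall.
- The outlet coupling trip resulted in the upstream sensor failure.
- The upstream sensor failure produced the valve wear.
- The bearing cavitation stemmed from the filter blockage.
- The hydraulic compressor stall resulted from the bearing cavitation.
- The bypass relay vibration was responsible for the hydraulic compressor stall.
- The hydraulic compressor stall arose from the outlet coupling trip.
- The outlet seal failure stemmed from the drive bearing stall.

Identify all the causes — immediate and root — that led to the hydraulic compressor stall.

Immediate causes of the hydraulic compressor stall: the bypass relay vibration, the bearing cavitation, the outlet coupling trip.
Further upstream: the filter blockage.

the bearing cavitation, the bypass relay vibration, the filter blockage, the outlet coupling trip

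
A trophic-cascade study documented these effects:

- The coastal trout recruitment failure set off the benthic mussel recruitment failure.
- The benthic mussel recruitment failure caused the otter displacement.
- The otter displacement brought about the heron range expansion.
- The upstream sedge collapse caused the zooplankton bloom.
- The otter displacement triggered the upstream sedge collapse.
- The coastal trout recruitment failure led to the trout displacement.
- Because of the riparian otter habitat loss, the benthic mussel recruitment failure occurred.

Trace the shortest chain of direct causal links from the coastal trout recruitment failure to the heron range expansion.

the coastal trout recruitment failure → the benthic mussel recruitment failure
the benthic mussel recruitment failure → the otter displacement
the otter displacement → the heron range expansion
Length: 3 steps.

the coastal trout recruitment failure → the benthic mussel recruitment failure → the otter displacement → the heron range expansion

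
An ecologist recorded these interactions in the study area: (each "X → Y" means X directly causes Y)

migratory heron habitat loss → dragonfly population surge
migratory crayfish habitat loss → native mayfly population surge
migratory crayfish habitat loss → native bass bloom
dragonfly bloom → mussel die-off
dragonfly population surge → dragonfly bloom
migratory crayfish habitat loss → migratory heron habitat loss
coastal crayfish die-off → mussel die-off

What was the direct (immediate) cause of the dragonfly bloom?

Upstream contributors include the migratory crayfish habitat loss, the migratory heron habitat loss, but only the dragonfly population surge feeds directly into the dragonfly bloom.

the dragonfly population surge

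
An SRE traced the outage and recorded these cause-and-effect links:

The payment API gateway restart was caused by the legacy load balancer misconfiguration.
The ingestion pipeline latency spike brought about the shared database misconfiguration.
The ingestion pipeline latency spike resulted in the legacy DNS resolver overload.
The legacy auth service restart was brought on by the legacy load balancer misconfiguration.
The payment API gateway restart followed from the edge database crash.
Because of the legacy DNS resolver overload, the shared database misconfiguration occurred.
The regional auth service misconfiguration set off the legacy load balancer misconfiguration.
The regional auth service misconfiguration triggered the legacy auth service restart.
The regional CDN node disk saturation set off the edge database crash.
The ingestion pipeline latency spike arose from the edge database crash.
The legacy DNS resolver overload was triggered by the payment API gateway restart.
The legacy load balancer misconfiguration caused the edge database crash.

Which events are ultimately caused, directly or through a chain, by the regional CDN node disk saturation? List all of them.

Direct effects: the edge database crash.
2 steps out: the payment API gateway restart, the ingestion pipeline latency spike.
3 steps out: the legacy DNS resolver overload, the shared database misconfiguration.
Not reachable from it: the regional auth service misconfiguration, the legacy load balancer misconfiguration, the legacy auth service restart.

the edge database crash, the ingestion pipeline latency spike, the legacy DNS resolver overload, the payment API gateway restart, the shared database misconfiguration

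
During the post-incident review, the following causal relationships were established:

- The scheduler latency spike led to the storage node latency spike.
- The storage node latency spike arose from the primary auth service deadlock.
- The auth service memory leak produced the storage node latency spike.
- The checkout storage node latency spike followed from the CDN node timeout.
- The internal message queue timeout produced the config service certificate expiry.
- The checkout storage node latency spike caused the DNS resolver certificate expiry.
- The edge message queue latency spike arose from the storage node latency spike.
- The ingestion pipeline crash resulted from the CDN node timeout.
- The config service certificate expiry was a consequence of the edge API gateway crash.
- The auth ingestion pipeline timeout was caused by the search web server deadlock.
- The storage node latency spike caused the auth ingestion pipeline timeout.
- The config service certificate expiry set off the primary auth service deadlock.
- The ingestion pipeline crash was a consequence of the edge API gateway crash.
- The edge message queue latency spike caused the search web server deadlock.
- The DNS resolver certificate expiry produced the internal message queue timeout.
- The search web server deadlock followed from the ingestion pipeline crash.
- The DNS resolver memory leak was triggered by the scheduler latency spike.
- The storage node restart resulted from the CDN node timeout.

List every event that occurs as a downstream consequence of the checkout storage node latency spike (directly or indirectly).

Direct effects: the DNS resolver certificate expiry.
2 steps out: the internal message queue timeout.
3 steps out: the config service certificate expiry.
4 steps out: the primary auth service deadlock.
5 steps out: the storage node latency spike.
6 steps out: the edge message queue latency spike, the auth ingestion pipeline timeout.
7 steps out: the search web server deadlock.
Not reachable from it: the edge API gateway crash, the CDN node timeout, the scheduler latency spike, the DNS resolver memory leak, the storage node restart, the auth service memory leak, the ingestion pipeline crash.

the DNS resolver certificate expiry, the auth ingestion pipeline timeout, the config service certificate expiry, the edge message queue latency spike, the internal message queue timeout, the primary auth service deadlock, the search web server deadlock, the storage node latency spike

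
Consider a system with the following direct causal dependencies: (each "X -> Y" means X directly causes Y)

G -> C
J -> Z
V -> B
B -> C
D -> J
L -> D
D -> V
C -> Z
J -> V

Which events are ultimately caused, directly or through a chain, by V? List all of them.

Direct effects: B.
2 steps out: C.
3 steps out: Z.
Not reachable from it: L, D, J, G.

B, C, Z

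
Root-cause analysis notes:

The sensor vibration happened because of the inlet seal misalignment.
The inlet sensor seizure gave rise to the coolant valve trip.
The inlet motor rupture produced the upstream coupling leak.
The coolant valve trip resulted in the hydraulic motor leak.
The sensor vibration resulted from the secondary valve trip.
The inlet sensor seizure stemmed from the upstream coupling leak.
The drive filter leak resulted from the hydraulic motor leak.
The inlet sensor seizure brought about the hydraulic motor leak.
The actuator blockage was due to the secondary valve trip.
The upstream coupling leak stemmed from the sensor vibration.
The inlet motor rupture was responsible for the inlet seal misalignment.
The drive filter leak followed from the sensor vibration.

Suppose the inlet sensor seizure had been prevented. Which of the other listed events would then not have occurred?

Downstream of the inlet sensor seizure: the coolant valve trip, the hydraulic motor leak, the drive filter leak.
Of those, still caused via another path: the drive filter leak.
The remainder have no surviving cause.

the coolant valve trip, the hydraulic motor leak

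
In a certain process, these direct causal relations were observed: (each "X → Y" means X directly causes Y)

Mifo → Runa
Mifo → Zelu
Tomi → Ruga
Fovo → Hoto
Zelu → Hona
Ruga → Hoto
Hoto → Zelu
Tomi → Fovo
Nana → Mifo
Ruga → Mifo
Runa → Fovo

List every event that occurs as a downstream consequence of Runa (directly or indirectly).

Direct effects: Fovo.
2 steps out: Hoto.
3 steps out: Zelu.
4 steps out: Hona.
Not reachable from it: Tomi, Ruga, Nana, Mifo.

Fovo, Hona, Hoto, Zelu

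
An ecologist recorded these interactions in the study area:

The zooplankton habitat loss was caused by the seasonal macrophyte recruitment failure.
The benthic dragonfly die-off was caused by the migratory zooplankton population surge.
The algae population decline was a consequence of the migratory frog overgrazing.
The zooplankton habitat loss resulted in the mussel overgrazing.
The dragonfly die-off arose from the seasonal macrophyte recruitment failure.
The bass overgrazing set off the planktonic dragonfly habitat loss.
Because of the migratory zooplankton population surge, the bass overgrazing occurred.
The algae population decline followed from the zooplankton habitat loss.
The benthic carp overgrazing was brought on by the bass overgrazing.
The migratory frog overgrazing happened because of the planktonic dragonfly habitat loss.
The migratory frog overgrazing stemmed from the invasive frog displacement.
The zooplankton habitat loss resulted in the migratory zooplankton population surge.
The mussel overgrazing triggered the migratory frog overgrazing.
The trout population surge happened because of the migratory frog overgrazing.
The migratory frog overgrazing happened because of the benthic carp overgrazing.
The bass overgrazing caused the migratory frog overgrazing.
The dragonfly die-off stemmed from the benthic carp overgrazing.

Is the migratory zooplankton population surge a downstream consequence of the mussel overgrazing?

The mussel overgrazing leads to the migratory frog overgrazing, the algae population decline, the trout population surge; the migratory zooplankton population surge is not among them.

No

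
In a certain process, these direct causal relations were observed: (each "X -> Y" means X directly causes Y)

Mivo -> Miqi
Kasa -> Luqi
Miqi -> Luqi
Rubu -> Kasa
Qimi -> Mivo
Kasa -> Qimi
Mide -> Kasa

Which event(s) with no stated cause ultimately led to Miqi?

Mide, Rubu

Tracing upstream from Miqi: Miqi ← Mivo ← Qimi ← Kasa ← Mide.
A separate upstream branch: Miqi ← Mivo ← Qimi ← Kasa ← Rubu.
Each of those chain origins has no stated cause.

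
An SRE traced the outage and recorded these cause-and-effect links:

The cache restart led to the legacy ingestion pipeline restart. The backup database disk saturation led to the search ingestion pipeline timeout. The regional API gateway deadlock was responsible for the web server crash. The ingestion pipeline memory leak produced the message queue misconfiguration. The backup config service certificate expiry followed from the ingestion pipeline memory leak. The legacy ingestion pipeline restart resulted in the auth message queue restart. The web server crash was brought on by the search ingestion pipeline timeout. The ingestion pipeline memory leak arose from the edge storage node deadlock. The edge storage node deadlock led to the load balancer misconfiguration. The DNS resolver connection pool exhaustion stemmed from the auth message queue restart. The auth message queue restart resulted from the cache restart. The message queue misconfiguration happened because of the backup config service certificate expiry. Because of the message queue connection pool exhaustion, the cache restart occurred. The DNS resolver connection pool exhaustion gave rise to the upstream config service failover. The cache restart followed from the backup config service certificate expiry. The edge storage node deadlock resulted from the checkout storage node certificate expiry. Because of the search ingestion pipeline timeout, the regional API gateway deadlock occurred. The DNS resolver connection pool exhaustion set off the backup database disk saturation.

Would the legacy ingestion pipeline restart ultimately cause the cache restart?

The legacy ingestion pipeline restart leads to the auth message queue restart, the DNS resolver connection pool exhaustion, the backup database disk saturation, the search ingestion pipeline timeout, the upstream config service failover, the regional API gateway deadlock, the web server crash; the cache restart is not among them.

No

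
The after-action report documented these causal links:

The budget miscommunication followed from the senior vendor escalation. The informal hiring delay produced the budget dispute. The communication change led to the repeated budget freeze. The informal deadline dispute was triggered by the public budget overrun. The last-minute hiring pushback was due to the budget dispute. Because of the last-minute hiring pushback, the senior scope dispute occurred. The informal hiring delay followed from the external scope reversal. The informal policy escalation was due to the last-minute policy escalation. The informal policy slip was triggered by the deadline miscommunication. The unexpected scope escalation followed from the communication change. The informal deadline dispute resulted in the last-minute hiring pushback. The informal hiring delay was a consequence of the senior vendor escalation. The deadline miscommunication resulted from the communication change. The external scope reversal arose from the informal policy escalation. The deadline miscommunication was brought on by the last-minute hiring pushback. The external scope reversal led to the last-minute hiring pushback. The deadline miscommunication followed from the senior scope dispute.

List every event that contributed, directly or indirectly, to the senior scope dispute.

the budget dispute, the external scope reversal, the informal deadline dispute, the informal hiring delay, the informal policy escalation, the last-minute hiring pushback, the last-minute policy escalation, the public budget overrun, the senior vendor escalation

Immediate cause of the senior scope dispute: the last-minute hiring pushback.
Further upstream: the senior vendor escalation, the last-minute policy escalation, the informal policy escalation, the external scope reversal, the public budget overrun, the informal deadline dispute, the informal hiring delay, the budget dispute.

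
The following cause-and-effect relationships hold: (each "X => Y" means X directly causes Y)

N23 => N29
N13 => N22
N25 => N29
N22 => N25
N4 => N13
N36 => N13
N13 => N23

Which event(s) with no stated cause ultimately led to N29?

Tracing upstream from N29: N29 ← N23 ← N13 ← N36.
A separate upstream branch: N29 ← N23 ← N13 ← N4.
Each of those chain origins has no stated cause.

N36, N4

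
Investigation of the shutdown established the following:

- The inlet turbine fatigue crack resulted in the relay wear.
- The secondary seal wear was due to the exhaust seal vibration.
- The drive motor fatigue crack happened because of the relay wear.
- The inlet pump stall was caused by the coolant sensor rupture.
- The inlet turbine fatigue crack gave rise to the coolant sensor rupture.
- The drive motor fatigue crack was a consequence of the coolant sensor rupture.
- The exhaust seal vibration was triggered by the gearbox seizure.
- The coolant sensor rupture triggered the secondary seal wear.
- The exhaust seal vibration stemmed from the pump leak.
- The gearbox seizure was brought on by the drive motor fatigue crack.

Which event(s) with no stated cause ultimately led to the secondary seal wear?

the inlet turbine fatigue crack, the pump leak

Tracing upstream from the secondary seal wear: the secondary seal wear ← the coolant sensor rupture ← the inlet turbine fatigue crack.
A separate upstream branch: the secondary seal wear ← the exhaust seal vibration ← the pump leak.
Each of those chain origins has no stated cause.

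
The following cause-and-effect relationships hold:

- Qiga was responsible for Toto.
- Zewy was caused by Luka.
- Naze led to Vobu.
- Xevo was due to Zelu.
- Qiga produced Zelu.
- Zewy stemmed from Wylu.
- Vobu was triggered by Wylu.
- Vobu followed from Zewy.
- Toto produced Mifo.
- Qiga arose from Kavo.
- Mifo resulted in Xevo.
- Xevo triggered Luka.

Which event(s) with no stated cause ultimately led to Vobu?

Kavo, Naze, Wylu

Tracing upstream from Vobu: Vobu ← Zewy ← Luka ← Xevo ← Zelu ← Qiga ← Kavo.
A separate upstream branch: Vobu ← Naze.
A separate upstream branch: Vobu ← Wylu.
Each of those chain origins has no stated cause.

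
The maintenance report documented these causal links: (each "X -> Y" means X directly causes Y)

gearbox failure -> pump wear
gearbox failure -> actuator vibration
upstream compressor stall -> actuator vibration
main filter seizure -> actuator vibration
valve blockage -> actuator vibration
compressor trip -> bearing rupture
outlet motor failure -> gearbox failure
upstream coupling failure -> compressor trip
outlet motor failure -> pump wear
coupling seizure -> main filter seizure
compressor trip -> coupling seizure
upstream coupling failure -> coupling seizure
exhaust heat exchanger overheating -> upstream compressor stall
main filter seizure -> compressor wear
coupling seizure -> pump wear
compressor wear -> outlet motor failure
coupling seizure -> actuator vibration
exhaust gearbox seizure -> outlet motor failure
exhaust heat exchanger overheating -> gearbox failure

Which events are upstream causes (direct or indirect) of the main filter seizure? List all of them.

the compressor trip, the coupling seizure, the upstream coupling failure

Immediate cause of the main filter seizure: the coupling seizure.
Further upstream: the upstream coupling failure, the compressor trip.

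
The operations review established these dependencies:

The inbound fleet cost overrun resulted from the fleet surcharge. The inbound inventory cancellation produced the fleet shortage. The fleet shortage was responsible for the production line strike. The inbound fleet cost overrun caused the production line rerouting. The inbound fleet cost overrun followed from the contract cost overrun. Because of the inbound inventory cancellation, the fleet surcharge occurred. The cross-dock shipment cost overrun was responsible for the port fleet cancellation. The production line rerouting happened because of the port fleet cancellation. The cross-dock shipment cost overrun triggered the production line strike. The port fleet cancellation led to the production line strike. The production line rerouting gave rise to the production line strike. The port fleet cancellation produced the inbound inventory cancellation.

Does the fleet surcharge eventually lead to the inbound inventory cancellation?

The fleet surcharge leads to the inbound fleet cost overrun, the production line rerouting, the production line strike; the inbound inventory cancellation is not among them.

No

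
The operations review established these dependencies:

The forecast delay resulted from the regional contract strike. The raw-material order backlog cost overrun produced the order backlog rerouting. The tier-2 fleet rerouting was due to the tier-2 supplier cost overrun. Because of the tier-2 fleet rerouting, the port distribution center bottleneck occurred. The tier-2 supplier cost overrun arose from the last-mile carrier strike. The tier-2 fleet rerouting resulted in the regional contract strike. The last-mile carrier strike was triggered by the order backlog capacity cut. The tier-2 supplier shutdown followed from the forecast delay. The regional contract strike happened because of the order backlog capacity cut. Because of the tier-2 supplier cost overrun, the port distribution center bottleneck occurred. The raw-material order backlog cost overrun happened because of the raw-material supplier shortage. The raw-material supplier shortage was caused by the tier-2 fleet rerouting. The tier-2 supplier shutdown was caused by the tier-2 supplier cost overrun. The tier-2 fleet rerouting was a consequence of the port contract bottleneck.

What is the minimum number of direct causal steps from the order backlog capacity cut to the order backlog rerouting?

Shortest chain: the order backlog capacity cut → the last-mile carrier strike → the tier-2 supplier cost overrun → the tier-2 fleet rerouting → the raw-material supplier shortage → the raw-material order backlog cost overrun → the order backlog rerouting.

6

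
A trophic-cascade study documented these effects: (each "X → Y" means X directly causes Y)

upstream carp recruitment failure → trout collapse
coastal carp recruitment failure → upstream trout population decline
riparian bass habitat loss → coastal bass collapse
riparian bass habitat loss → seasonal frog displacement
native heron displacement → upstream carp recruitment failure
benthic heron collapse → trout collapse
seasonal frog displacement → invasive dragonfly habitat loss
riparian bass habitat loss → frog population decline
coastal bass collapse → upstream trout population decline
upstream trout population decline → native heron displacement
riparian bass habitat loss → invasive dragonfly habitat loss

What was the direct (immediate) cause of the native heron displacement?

Upstream contributors include the riparian bass habitat loss, the coastal bass collapse, the coastal carp recruitment failure, but only the upstream trout population decline feeds directly into the native heron displacement.

the upstream trout population decline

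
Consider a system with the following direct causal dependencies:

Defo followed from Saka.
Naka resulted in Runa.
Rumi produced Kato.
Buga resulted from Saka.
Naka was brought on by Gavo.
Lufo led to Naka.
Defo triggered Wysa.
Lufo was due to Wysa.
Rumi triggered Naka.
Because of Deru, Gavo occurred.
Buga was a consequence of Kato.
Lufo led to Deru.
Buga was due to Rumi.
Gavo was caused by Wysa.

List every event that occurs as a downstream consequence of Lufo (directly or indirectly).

Deru, Gavo, Naka, Runa

Direct effects: Deru, Naka.
2 steps out: Gavo, Runa.
Not reachable from it: Rumi, Saka, Kato, Buga, Defo, Wysa.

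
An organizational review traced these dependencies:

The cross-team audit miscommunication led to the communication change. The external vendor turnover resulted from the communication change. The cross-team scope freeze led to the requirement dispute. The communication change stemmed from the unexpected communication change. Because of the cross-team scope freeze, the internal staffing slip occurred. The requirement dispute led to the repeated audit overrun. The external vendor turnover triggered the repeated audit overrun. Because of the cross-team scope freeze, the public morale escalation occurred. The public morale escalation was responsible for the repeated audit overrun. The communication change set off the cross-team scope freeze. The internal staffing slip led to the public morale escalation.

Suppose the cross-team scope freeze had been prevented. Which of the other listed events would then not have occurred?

the internal staffing slip, the public morale escalation, the requirement dispute

Downstream of the cross-team scope freeze: the internal staffing slip, the public morale escalation, the requirement dispute, the repeated audit overrun.
Of those, still caused via another path: the repeated audit overrun.
The remainder have no surviving cause.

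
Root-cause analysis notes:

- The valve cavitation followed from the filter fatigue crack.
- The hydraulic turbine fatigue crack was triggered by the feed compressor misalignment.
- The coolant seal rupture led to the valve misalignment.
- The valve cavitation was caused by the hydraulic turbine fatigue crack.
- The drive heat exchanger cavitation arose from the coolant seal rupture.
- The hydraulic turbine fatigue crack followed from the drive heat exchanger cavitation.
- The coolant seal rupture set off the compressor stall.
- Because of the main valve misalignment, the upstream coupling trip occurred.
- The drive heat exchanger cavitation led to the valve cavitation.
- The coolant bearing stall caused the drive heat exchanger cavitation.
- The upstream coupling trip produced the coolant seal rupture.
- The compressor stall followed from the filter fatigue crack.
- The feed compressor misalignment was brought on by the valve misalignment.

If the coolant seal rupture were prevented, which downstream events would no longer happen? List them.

the feed compressor misalignment, the valve misalignment

Downstream of the coolant seal rupture: the compressor stall, the valve misalignment, the drive heat exchanger cavitation, the feed compressor misalignment, the hydraulic turbine fatigue crack, the valve cavitation.
Of those, still caused via another path: the compressor stall, the drive heat exchanger cavitation, the hydraulic turbine fatigue crack, the valve cavitation.
The remainder have no surviving cause.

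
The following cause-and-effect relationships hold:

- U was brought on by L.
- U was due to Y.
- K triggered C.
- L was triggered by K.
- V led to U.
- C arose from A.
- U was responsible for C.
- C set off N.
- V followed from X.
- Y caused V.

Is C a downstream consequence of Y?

Yes

There is a causal chain: Y → U → C.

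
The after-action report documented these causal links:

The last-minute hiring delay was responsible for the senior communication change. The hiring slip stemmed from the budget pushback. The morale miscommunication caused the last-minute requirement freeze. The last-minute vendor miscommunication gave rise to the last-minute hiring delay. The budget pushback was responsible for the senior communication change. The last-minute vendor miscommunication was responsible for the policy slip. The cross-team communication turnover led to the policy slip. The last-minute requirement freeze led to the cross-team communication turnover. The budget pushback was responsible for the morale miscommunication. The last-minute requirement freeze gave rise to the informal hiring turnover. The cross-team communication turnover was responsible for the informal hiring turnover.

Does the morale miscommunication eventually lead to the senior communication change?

No

The morale miscommunication leads to the last-minute requirement freeze, the cross-team communication turnover, the informal hiring turnover, the policy slip; the senior communication change is not among them.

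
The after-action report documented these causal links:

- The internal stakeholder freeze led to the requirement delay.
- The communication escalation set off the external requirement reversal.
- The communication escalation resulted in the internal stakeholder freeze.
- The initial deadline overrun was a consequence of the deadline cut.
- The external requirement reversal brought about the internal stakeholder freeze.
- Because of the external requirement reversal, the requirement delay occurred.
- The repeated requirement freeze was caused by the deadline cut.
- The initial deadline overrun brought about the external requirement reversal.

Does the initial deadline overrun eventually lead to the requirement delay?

Yes

There is a causal chain: the initial deadline overrun → the external requirement reversal → the requirement delay.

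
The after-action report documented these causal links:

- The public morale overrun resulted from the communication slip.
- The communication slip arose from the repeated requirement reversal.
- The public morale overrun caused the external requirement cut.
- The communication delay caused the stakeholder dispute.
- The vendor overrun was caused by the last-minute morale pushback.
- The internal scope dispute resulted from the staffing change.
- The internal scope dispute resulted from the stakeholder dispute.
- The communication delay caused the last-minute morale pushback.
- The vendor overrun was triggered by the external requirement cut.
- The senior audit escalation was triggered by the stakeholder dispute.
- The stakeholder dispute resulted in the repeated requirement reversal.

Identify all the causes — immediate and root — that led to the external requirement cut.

Immediate cause of the external requirement cut: the public morale overrun.
Further upstream: the communication delay, the stakeholder dispute, the repeated requirement reversal, the communication slip.

the communication delay, the communication slip, the public morale overrun, the repeated requirement reversal, the stakeholder dispute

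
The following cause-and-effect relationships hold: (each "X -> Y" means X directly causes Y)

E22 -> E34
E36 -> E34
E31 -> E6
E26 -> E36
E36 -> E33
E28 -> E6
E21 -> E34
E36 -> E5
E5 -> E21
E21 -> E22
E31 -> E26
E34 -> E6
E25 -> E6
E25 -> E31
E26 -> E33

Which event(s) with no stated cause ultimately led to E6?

Tracing upstream from E6: E6 ← E25.
A separate upstream branch: E6 ← E28.
Each of those chain origins has no stated cause.

E25, E28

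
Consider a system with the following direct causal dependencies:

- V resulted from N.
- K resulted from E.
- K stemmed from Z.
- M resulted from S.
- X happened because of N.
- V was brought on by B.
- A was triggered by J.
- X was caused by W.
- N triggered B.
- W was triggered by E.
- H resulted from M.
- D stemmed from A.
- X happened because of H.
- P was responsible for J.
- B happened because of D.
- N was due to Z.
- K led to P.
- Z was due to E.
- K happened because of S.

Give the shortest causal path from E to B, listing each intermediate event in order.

E → Z → N → B

E → Z
Z → N
N → B
Length: 3 steps.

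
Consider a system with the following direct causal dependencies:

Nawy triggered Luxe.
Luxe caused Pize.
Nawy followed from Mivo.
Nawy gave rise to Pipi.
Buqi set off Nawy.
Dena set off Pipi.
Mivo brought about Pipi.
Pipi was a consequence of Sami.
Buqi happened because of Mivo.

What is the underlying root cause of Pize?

Mivo

Tracing upstream from Pize: Pize ← Luxe ← Nawy ← Mivo.
Mivo has no stated cause, so it is the root.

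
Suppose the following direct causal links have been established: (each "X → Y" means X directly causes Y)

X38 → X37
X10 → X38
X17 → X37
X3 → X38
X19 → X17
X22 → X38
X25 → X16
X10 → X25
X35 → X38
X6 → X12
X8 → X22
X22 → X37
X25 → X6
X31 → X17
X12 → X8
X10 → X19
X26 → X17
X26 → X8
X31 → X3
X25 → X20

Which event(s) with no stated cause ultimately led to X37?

X10, X26, X31, X35

Tracing upstream from X37: X37 ← X17 ← X31.
A separate upstream branch: X37 ← X38 ← X10.
A separate upstream branch: X37 ← X17 ← X26.
A separate upstream branch: X37 ← X38 ← X35.
Each of those chain origins has no stated cause.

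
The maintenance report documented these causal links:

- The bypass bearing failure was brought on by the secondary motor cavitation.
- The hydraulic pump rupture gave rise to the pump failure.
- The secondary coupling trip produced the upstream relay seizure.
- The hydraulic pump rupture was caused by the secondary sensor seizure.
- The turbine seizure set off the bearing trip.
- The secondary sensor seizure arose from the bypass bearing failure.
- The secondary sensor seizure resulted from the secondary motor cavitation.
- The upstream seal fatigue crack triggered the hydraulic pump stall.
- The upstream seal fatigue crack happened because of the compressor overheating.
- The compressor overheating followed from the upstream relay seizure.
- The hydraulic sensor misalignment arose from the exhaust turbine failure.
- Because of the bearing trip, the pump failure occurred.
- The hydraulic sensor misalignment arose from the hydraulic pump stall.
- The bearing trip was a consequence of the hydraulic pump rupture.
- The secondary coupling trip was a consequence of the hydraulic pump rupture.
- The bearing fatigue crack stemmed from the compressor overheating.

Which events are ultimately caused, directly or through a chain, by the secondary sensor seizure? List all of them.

Direct effects: the hydraulic pump rupture.
2 steps out: the secondary coupling trip, the bearing trip, the pump failure.
3 steps out: the upstream relay seizure.
4 steps out: the compressor overheating.
5 steps out: the bearing fatigue crack, the upstream seal fatigue crack.
6 steps out: the hydraulic pump stall.
7 steps out: the hydraulic sensor misalignment.
Not reachable from it: the secondary motor cavitation, the bypass bearing failure, the turbine seizure, the exhaust turbine failure.

the bearing fatigue crack, the bearing trip, the compressor overheating, the hydraulic pump rupture, the hydraulic pump stall, the hydraulic sensor misalignment, the pump failure, the secondary coupling trip, the upstream relay seizure, the upstream seal fatigue crack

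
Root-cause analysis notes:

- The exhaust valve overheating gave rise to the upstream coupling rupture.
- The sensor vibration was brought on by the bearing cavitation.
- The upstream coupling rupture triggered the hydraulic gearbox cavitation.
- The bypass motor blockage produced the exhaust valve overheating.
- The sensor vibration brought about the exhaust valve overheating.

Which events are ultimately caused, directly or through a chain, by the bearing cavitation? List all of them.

Direct effects: the sensor vibration.
2 steps out: the exhaust valve overheating.
3 steps out: the upstream coupling rupture.
4 steps out: the hydraulic gearbox cavitation.
Not reachable from it: the bypass motor blockage.

the exhaust valve overheating, the hydraulic gearbox cavitation, the sensor vibration, the upstream coupling rupture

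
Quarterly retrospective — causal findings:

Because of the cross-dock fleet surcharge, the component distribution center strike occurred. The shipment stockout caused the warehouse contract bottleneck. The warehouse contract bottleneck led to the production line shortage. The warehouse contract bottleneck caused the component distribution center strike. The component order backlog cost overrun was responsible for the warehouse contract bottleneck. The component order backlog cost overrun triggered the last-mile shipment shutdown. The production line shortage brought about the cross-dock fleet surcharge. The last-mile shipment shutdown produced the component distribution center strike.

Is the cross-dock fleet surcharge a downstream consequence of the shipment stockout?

There is a causal chain: the shipment stockout → the warehouse contract bottleneck → the production line shortage → the cross-dock fleet surcharge.

Yes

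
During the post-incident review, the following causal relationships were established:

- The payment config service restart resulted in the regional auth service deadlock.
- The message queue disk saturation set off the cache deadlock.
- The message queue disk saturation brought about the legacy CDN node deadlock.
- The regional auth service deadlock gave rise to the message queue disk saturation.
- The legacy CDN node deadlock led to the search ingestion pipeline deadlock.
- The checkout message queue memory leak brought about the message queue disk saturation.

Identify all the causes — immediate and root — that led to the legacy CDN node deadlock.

Immediate cause of the legacy CDN node deadlock: the message queue disk saturation.
Further upstream: the payment config service restart, the regional auth service deadlock, the checkout message queue memory leak.

the checkout message queue memory leak, the message queue disk saturation, the payment config service restart, the regional auth service deadlock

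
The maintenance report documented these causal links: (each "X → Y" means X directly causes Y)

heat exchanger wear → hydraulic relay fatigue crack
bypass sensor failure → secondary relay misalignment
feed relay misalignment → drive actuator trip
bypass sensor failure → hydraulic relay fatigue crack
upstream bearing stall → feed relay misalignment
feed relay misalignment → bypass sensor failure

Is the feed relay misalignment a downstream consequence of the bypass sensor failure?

The bypass sensor failure leads to the secondary relay misalignment, the hydraulic relay fatigue crack; the feed relay misalignment is not among them.

No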